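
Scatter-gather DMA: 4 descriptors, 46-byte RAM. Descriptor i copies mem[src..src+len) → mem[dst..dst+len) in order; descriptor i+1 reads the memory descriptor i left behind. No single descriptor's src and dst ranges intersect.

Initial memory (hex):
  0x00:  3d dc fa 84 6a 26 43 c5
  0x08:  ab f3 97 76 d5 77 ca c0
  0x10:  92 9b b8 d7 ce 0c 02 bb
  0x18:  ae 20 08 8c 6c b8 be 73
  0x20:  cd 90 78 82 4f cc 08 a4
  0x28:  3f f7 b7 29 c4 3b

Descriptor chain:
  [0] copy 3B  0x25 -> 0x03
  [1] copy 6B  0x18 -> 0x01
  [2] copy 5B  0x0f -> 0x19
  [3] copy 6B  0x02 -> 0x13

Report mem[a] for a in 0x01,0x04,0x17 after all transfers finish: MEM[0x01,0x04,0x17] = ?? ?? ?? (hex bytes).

MEM[0x01,0x04,0x17] = ae 8c b8

  after D0: wrote 3B at 0x03 = cc08a4
  after D1: wrote 6B at 0x01 = ae20088c6cb8
  after D2: wrote 5B at 0x19 = c0929bb8d7
  after D3: wrote 6B at 0x13 = 20088c6cb8c5
query mem[0x01]=0xae, mem[0x04]=0x8c, mem[0x17]=0xb8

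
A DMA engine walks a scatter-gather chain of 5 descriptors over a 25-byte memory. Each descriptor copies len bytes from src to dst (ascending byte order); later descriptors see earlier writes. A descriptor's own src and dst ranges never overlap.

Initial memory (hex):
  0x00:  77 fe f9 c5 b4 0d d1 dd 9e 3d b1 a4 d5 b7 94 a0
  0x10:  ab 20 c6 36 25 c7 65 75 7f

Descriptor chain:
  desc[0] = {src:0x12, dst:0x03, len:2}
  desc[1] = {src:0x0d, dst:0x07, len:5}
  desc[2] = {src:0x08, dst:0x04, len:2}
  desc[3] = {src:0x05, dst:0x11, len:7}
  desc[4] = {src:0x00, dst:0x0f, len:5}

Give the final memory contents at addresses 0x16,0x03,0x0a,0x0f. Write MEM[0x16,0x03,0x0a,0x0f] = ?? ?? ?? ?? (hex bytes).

D0: mem[0x03..0x04] <- [c6 36]
D1: mem[0x07..0x0b] <- [b7 94 a0 ab 20]
D2: mem[0x04..0x05] <- [94 a0]
D3: mem[0x11..0x17] <- [a0 d1 b7 94 a0 ab 20]
D4: mem[0x0f..0x13] <- [77 fe f9 c6 94]
query mem[0x16]=0xab, mem[0x03]=0xc6, mem[0x0a]=0xab, mem[0x0f]=0x77

MEM[0x16,0x03,0x0a,0x0f] = ab c6 ab 77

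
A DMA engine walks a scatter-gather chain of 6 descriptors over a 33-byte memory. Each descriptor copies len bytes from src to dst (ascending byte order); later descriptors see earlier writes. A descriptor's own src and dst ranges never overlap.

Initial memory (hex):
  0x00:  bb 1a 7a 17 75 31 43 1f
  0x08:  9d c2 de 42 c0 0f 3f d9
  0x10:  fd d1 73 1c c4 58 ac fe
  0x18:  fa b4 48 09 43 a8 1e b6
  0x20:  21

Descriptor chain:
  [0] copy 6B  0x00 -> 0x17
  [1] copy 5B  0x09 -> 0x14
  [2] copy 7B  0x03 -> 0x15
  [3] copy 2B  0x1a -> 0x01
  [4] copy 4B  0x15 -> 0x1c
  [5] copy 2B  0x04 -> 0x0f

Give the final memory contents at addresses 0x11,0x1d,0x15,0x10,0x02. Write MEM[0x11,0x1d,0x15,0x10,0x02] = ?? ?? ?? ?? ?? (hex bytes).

MEM[0x11,0x1d,0x15,0x10,0x02] = d1 75 17 31 c2

[0] 0x00->0x17 len=6 : bb 1a 7a 17 75 31
[1] 0x09->0x14 len=5 : c2 de 42 c0 0f
[2] 0x03->0x15 len=7 : 17 75 31 43 1f 9d c2
[3] 0x1a->0x01 len=2 : 9d c2
[4] 0x15->0x1c len=4 : 17 75 31 43
[5] 0x04->0x0f len=2 : 75 31
query mem[0x11]=0xd1, mem[0x1d]=0x75, mem[0x15]=0x17, mem[0x10]=0x31, mem[0x02]=0xc2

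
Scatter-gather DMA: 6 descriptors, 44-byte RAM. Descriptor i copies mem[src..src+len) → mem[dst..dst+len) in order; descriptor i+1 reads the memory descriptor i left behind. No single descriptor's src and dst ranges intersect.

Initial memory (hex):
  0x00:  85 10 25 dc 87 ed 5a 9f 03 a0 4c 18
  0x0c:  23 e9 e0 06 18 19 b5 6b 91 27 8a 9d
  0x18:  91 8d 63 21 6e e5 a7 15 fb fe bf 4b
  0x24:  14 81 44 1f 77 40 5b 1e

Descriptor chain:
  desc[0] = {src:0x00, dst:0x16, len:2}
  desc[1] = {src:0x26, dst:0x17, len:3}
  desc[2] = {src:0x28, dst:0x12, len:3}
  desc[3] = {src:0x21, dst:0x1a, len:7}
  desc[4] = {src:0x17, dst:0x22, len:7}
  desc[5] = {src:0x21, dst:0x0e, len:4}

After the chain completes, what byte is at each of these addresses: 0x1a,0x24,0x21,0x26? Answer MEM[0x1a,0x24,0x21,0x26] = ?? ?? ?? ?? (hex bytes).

MEM[0x1a,0x24,0x21,0x26] = fe 77 fe bf

#0 dst[0x16+2] := {0x85,0x10}
#1 dst[0x17+3] := {0x44,0x1f,0x77}
#2 dst[0x12+3] := {0x77,0x40,0x5b}
#3 dst[0x1a+7] := {0xfe,0xbf,0x4b,0x14,0x81,0x44,0x1f}
#4 dst[0x22+7] := {0x44,0x1f,0x77,0xfe,0xbf,0x4b,0x14}
#5 dst[0x0e+4] := {0xfe,0x44,0x1f,0x77}
query mem[0x1a]=0xfe, mem[0x24]=0x77, mem[0x21]=0xfe, mem[0x26]=0xbf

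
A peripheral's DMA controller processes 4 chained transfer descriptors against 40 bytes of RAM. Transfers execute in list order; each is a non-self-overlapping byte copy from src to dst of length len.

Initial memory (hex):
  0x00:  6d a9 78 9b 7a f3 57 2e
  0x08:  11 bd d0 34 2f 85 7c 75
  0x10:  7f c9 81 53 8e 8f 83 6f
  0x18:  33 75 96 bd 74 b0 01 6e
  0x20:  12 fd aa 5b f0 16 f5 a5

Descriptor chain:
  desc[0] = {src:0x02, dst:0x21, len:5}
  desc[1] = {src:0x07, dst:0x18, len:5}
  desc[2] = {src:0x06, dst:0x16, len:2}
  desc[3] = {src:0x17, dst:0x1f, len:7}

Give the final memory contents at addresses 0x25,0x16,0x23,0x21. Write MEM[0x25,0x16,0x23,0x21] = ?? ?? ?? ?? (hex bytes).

MEM[0x25,0x16,0x23,0x21] = b0 57 d0 11

#0 dst[0x21+5] := {0x78,0x9b,0x7a,0xf3,0x57}
#1 dst[0x18+5] := {0x2e,0x11,0xbd,0xd0,0x34}
#2 dst[0x16+2] := {0x57,0x2e}
#3 dst[0x1f+7] := {0x2e,0x2e,0x11,0xbd,0xd0,0x34,0xb0}
query mem[0x25]=0xb0, mem[0x16]=0x57, mem[0x23]=0xd0, mem[0x21]=0x11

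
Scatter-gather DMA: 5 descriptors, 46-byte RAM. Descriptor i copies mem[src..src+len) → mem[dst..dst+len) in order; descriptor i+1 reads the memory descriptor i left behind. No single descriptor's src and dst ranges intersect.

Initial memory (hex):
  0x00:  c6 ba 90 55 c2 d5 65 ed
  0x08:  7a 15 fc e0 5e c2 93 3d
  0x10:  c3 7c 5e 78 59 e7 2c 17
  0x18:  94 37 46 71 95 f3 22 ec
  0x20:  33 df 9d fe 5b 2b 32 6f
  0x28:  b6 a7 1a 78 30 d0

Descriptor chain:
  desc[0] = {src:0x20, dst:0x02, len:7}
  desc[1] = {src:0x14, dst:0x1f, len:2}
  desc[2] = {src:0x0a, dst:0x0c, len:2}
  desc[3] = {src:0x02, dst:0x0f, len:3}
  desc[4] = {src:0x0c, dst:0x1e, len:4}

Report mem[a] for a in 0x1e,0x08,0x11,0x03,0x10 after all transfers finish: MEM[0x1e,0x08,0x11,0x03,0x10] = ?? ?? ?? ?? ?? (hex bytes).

MEM[0x1e,0x08,0x11,0x03,0x10] = fc 32 9d df df

D0: mem[0x02..0x08] <- [33 df 9d fe 5b 2b 32]
D1: mem[0x1f..0x20] <- [59 e7]
D2: mem[0x0c..0x0d] <- [fc e0]
D3: mem[0x0f..0x11] <- [33 df 9d]
D4: mem[0x1e..0x21] <- [fc e0 93 33]
query mem[0x1e]=0xfc, mem[0x08]=0x32, mem[0x11]=0x9d, mem[0x03]=0xdf, mem[0x10]=0xdf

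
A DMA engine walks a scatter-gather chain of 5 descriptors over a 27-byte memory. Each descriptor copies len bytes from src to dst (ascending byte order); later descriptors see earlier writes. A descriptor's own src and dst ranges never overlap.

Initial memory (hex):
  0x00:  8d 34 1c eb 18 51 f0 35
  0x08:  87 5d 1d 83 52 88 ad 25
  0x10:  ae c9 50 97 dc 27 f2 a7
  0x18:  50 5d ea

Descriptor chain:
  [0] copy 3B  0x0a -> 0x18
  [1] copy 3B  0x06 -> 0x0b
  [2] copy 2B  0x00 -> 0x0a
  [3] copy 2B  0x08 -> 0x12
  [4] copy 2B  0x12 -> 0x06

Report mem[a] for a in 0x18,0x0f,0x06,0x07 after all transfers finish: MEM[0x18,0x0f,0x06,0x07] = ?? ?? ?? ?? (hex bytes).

  after D0: wrote 3B at 0x18 = 1d8352
  after D1: wrote 3B at 0x0b = f03587
  after D2: wrote 2B at 0x0a = 8d34
  after D3: wrote 2B at 0x12 = 875d
  after D4: wrote 2B at 0x06 = 875d
query mem[0x18]=0x1d, mem[0x0f]=0x25, mem[0x06]=0x87, mem[0x07]=0x5d

MEM[0x18,0x0f,0x06,0x07] = 1d 25 87 5d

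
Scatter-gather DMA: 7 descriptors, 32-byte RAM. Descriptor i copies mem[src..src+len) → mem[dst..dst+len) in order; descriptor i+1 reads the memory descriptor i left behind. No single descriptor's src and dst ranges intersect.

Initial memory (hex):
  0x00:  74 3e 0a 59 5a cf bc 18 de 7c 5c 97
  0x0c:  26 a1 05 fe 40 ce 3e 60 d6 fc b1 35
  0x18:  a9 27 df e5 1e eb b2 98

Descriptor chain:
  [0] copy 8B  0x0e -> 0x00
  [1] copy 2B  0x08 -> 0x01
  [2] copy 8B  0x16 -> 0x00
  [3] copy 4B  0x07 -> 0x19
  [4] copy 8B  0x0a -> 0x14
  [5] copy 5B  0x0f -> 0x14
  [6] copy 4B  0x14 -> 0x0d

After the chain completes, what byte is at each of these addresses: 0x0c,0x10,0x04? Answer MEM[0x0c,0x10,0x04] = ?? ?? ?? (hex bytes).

#0 dst[0x00+8] := {0x05,0xfe,0x40,0xce,0x3e,0x60,0xd6,0xfc}
#1 dst[0x01+2] := {0xde,0x7c}
#2 dst[0x00+8] := {0xb1,0x35,0xa9,0x27,0xdf,0xe5,0x1e,0xeb}
#3 dst[0x19+4] := {0xeb,0xde,0x7c,0x5c}
#4 dst[0x14+8] := {0x5c,0x97,0x26,0xa1,0x05,0xfe,0x40,0xce}
#5 dst[0x14+5] := {0xfe,0x40,0xce,0x3e,0x60}
#6 dst[0x0d+4] := {0xfe,0x40,0xce,0x3e}
query mem[0x0c]=0x26, mem[0x10]=0x3e, mem[0x04]=0xdf

MEM[0x0c,0x10,0x04] = 26 3e df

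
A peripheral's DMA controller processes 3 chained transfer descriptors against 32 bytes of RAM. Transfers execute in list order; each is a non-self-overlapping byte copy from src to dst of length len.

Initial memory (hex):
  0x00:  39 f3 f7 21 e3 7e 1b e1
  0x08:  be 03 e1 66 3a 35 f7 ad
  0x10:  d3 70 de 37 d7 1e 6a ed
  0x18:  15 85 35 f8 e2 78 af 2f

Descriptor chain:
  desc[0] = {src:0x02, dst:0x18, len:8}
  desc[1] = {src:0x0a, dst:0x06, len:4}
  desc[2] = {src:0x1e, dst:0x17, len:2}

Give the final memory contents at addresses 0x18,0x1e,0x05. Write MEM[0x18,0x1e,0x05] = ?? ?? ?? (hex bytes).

D0: mem[0x18..0x1f] <- [f7 21 e3 7e 1b e1 be 03]
D1: mem[0x06..0x09] <- [e1 66 3a 35]
D2: mem[0x17..0x18] <- [be 03]
query mem[0x18]=0x03, mem[0x1e]=0xbe, mem[0x05]=0x7e

MEM[0x18,0x1e,0x05] = 03 be 7e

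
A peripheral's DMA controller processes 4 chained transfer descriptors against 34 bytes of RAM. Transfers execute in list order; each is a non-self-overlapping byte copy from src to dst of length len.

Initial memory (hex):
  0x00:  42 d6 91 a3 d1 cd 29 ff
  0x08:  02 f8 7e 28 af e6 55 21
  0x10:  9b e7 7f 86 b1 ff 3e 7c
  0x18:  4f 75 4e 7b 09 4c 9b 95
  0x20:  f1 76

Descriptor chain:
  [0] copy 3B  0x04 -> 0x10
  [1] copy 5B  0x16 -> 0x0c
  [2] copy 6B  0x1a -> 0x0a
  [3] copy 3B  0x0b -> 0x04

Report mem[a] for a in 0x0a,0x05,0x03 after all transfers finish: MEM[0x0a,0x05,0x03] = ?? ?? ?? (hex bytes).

MEM[0x0a,0x05,0x03] = 4e 09 a3

D0: mem[0x10..0x12] <- [d1 cd 29]
D1: mem[0x0c..0x10] <- [3e 7c 4f 75 4e]
D2: mem[0x0a..0x0f] <- [4e 7b 09 4c 9b 95]
D3: mem[0x04..0x06] <- [7b 09 4c]
query mem[0x0a]=0x4e, mem[0x05]=0x09, mem[0x03]=0xa3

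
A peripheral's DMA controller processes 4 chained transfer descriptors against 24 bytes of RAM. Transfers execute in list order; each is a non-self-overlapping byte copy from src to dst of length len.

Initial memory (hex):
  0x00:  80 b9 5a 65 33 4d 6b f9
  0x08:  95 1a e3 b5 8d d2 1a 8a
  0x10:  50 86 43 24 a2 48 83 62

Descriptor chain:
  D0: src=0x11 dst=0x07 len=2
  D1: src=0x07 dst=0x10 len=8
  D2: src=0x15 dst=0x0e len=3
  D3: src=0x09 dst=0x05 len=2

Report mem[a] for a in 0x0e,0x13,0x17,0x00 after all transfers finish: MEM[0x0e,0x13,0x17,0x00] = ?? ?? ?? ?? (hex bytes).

MEM[0x0e,0x13,0x17,0x00] = 8d e3 1a 80

#0 dst[0x07+2] := {0x86,0x43}
#1 dst[0x10+8] := {0x86,0x43,0x1a,0xe3,0xb5,0x8d,0xd2,0x1a}
#2 dst[0x0e+3] := {0x8d,0xd2,0x1a}
#3 dst[0x05+2] := {0x1a,0xe3}
query mem[0x0e]=0x8d, mem[0x13]=0xe3, mem[0x17]=0x1a, mem[0x00]=0x80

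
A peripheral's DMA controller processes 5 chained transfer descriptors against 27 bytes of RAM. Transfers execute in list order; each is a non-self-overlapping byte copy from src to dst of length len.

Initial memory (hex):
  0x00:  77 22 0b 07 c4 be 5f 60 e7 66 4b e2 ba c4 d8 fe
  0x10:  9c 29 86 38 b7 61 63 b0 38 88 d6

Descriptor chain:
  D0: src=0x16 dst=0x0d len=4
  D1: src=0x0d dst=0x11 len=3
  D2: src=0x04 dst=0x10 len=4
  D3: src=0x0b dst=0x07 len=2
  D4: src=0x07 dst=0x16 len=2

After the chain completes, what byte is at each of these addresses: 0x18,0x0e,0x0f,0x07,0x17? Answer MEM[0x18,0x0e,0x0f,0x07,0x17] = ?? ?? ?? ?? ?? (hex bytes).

MEM[0x18,0x0e,0x0f,0x07,0x17] = 38 b0 38 e2 ba

  after D0: wrote 4B at 0x0d = 63b03888
  after D1: wrote 3B at 0x11 = 63b038
  after D2: wrote 4B at 0x10 = c4be5f60
  after D3: wrote 2B at 0x07 = e2ba
  after D4: wrote 2B at 0x16 = e2ba
query mem[0x18]=0x38, mem[0x0e]=0xb0, mem[0x0f]=0x38, mem[0x07]=0xe2, mem[0x17]=0xba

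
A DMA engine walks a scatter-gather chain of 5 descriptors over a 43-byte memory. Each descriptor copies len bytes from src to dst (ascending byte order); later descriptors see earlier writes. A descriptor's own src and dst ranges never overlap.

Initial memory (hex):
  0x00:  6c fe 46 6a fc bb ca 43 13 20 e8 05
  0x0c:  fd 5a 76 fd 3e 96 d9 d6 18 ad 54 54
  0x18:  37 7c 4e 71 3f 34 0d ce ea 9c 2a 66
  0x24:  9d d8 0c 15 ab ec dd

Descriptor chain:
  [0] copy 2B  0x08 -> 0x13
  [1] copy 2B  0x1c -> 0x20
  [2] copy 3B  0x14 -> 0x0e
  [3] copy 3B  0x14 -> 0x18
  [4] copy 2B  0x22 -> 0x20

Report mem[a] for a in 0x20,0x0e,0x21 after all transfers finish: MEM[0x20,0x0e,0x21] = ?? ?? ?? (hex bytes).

D0: mem[0x13..0x14] <- [13 20]
D1: mem[0x20..0x21] <- [3f 34]
D2: mem[0x0e..0x10] <- [20 ad 54]
D3: mem[0x18..0x1a] <- [20 ad 54]
D4: mem[0x20..0x21] <- [2a 66]
query mem[0x20]=0x2a, mem[0x0e]=0x20, mem[0x21]=0x66

MEM[0x20,0x0e,0x21] = 2a 20 66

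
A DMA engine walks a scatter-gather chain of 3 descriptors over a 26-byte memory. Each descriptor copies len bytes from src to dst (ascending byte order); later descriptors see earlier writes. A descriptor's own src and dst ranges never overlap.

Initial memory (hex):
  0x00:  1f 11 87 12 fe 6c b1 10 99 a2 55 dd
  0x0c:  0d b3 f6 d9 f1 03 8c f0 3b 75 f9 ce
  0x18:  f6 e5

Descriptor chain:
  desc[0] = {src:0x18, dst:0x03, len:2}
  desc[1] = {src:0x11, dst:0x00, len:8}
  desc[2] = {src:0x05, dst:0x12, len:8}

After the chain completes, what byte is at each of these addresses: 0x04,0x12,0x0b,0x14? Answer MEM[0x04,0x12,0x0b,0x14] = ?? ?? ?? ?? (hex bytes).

MEM[0x04,0x12,0x0b,0x14] = 75 f9 dd f6

#0 dst[0x03+2] := {0xf6,0xe5}
#1 dst[0x00+8] := {0x03,0x8c,0xf0,0x3b,0x75,0xf9,0xce,0xf6}
#2 dst[0x12+8] := {0xf9,0xce,0xf6,0x99,0xa2,0x55,0xdd,0x0d}
query mem[0x04]=0x75, mem[0x12]=0xf9, mem[0x0b]=0xdd, mem[0x14]=0xf6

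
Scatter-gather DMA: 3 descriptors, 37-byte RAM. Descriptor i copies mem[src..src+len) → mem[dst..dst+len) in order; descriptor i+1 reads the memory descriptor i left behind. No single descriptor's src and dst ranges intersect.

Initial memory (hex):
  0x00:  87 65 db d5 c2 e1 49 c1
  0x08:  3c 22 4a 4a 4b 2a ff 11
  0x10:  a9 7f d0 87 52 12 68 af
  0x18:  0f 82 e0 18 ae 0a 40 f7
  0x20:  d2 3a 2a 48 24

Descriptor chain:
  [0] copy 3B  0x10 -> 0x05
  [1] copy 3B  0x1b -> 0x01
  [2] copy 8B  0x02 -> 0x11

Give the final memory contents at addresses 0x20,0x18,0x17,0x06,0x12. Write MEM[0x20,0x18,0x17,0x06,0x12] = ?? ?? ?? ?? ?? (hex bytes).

MEM[0x20,0x18,0x17,0x06,0x12] = d2 22 3c 7f 0a

[0] 0x10->0x05 len=3 : a9 7f d0
[1] 0x1b->0x01 len=3 : 18 ae 0a
[2] 0x02->0x11 len=8 : ae 0a c2 a9 7f d0 3c 22
query mem[0x20]=0xd2, mem[0x18]=0x22, mem[0x17]=0x3c, mem[0x06]=0x7f, mem[0x12]=0x0a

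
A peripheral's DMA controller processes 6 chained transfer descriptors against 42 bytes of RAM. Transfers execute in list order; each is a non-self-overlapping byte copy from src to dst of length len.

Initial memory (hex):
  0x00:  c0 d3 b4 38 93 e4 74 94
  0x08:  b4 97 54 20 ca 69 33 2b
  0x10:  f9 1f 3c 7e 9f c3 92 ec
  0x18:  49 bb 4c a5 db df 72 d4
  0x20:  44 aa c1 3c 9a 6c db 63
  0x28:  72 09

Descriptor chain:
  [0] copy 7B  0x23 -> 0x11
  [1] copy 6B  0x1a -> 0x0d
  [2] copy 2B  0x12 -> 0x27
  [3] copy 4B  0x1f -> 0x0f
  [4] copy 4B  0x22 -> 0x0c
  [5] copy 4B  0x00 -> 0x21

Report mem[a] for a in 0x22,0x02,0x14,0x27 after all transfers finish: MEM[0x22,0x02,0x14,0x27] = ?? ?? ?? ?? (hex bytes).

MEM[0x22,0x02,0x14,0x27] = d3 b4 db d4

#0 dst[0x11+7] := {0x3c,0x9a,0x6c,0xdb,0x63,0x72,0x09}
#1 dst[0x0d+6] := {0x4c,0xa5,0xdb,0xdf,0x72,0xd4}
#2 dst[0x27+2] := {0xd4,0x6c}
#3 dst[0x0f+4] := {0xd4,0x44,0xaa,0xc1}
#4 dst[0x0c+4] := {0xc1,0x3c,0x9a,0x6c}
#5 dst[0x21+4] := {0xc0,0xd3,0xb4,0x38}
query mem[0x22]=0xd3, mem[0x02]=0xb4, mem[0x14]=0xdb, mem[0x27]=0xd4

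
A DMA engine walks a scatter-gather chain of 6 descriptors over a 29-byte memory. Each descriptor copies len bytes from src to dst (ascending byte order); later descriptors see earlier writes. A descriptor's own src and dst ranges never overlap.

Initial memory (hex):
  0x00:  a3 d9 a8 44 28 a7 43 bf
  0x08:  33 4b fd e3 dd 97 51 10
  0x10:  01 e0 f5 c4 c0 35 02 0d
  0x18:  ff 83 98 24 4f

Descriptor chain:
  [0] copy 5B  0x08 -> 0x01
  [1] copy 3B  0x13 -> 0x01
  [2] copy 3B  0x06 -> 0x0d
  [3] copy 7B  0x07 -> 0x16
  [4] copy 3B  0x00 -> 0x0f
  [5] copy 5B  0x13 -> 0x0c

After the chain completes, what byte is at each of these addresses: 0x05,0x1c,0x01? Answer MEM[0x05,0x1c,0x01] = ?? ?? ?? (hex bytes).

#0 dst[0x01+5] := {0x33,0x4b,0xfd,0xe3,0xdd}
#1 dst[0x01+3] := {0xc4,0xc0,0x35}
#2 dst[0x0d+3] := {0x43,0xbf,0x33}
#3 dst[0x16+7] := {0xbf,0x33,0x4b,0xfd,0xe3,0xdd,0x43}
#4 dst[0x0f+3] := {0xa3,0xc4,0xc0}
#5 dst[0x0c+5] := {0xc4,0xc0,0x35,0xbf,0x33}
query mem[0x05]=0xdd, mem[0x1c]=0x43, mem[0x01]=0xc4

MEM[0x05,0x1c,0x01] = dd 43 c4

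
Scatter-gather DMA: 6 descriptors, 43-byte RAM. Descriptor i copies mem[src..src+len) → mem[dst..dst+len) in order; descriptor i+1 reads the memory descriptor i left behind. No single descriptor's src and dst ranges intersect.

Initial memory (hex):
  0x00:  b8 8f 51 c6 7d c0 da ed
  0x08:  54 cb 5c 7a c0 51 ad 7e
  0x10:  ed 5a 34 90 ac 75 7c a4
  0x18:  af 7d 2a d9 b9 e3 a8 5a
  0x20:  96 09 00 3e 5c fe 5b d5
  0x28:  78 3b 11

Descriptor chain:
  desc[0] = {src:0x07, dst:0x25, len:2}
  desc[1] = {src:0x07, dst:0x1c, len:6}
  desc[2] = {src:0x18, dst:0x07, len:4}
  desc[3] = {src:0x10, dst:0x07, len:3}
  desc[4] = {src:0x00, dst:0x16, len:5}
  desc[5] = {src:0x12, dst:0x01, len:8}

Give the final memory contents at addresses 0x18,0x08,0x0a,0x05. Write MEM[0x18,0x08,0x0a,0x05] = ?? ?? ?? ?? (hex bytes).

[0] 0x07->0x25 len=2 : ed 54
[1] 0x07->0x1c len=6 : ed 54 cb 5c 7a c0
[2] 0x18->0x07 len=4 : af 7d 2a d9
[3] 0x10->0x07 len=3 : ed 5a 34
[4] 0x00->0x16 len=5 : b8 8f 51 c6 7d
[5] 0x12->0x01 len=8 : 34 90 ac 75 b8 8f 51 c6
query mem[0x18]=0x51, mem[0x08]=0xc6, mem[0x0a]=0xd9, mem[0x05]=0xb8

MEM[0x18,0x08,0x0a,0x05] = 51 c6 d9 b8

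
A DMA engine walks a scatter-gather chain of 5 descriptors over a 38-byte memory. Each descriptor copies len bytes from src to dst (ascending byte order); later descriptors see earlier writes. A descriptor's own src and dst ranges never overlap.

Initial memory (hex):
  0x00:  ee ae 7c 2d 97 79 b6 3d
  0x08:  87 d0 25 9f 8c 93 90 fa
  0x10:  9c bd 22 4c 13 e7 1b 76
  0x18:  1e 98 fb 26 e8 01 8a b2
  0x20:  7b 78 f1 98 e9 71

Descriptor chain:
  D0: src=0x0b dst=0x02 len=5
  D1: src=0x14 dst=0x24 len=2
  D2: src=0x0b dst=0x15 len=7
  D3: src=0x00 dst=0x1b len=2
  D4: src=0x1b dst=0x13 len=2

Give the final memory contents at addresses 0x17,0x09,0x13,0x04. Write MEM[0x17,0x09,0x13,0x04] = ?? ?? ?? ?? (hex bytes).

MEM[0x17,0x09,0x13,0x04] = 93 d0 ee 93

  after D0: wrote 5B at 0x02 = 9f8c9390fa
  after D1: wrote 2B at 0x24 = 13e7
  after D2: wrote 7B at 0x15 = 9f8c9390fa9cbd
  after D3: wrote 2B at 0x1b = eeae
  after D4: wrote 2B at 0x13 = eeae
query mem[0x17]=0x93, mem[0x09]=0xd0, mem[0x13]=0xee, mem[0x04]=0x93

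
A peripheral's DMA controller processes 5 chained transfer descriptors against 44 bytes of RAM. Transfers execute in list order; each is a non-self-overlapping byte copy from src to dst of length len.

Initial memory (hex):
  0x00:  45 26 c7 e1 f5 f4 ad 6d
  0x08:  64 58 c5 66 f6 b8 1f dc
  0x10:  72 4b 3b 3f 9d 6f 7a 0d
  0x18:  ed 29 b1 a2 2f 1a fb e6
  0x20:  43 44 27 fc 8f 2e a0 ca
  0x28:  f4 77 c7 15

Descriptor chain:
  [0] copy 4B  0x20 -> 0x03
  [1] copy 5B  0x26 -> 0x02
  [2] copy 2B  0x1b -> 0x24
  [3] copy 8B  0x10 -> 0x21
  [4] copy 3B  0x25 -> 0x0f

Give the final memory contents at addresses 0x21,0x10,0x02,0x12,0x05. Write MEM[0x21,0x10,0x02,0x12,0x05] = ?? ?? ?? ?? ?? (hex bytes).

MEM[0x21,0x10,0x02,0x12,0x05] = 72 6f a0 3b 77

[0] 0x20->0x03 len=4 : 43 44 27 fc
[1] 0x26->0x02 len=5 : a0 ca f4 77 c7
[2] 0x1b->0x24 len=2 : a2 2f
[3] 0x10->0x21 len=8 : 72 4b 3b 3f 9d 6f 7a 0d
[4] 0x25->0x0f len=3 : 9d 6f 7a
query mem[0x21]=0x72, mem[0x10]=0x6f, mem[0x02]=0xa0, mem[0x12]=0x3b, mem[0x05]=0x77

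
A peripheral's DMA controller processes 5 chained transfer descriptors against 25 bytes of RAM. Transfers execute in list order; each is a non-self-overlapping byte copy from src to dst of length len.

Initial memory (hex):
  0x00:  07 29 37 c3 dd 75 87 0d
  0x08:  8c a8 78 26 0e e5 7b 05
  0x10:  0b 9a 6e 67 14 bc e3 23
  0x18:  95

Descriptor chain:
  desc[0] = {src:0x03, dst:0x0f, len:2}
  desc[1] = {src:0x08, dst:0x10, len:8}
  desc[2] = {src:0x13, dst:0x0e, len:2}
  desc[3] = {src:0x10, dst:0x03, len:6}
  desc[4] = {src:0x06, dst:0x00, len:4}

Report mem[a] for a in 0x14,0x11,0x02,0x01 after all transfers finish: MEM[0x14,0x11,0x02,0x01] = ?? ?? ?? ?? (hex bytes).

[0] 0x03->0x0f len=2 : c3 dd
[1] 0x08->0x10 len=8 : 8c a8 78 26 0e e5 7b c3
[2] 0x13->0x0e len=2 : 26 0e
[3] 0x10->0x03 len=6 : 8c a8 78 26 0e e5
[4] 0x06->0x00 len=4 : 26 0e e5 a8
query mem[0x14]=0x0e, mem[0x11]=0xa8, mem[0x02]=0xe5, mem[0x01]=0x0e

MEM[0x14,0x11,0x02,0x01] = 0e a8 e5 0e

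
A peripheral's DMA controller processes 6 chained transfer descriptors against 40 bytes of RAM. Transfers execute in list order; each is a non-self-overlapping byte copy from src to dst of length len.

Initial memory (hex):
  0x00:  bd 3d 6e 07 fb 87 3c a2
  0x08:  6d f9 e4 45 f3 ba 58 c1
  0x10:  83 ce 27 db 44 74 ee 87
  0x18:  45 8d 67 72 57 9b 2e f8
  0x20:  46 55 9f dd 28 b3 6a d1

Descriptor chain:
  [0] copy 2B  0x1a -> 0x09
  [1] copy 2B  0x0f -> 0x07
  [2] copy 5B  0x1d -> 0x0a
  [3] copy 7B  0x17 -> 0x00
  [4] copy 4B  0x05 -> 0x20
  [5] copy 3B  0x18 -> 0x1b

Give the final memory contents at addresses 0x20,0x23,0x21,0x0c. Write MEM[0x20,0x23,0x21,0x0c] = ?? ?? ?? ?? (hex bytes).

MEM[0x20,0x23,0x21,0x0c] = 57 83 9b f8

  after D0: wrote 2B at 0x09 = 6772
  after D1: wrote 2B at 0x07 = c183
  after D2: wrote 5B at 0x0a = 9b2ef84655
  after D3: wrote 7B at 0x00 = 87458d6772579b
  after D4: wrote 4B at 0x20 = 579bc183
  after D5: wrote 3B at 0x1b = 458d67
query mem[0x20]=0x57, mem[0x23]=0x83, mem[0x21]=0x9b, mem[0x0c]=0xf8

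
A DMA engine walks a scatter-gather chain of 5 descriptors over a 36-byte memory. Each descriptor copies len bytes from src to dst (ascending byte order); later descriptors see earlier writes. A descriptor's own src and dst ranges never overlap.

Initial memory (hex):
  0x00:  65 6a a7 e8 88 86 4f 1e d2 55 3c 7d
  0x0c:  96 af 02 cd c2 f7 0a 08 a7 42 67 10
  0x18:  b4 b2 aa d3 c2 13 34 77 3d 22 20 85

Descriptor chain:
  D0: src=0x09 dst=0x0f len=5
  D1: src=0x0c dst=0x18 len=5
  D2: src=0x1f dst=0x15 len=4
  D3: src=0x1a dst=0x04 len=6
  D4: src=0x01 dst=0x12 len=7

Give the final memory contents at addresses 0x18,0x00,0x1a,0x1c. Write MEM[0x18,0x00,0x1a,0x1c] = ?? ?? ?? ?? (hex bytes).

[0] 0x09->0x0f len=5 : 55 3c 7d 96 af
[1] 0x0c->0x18 len=5 : 96 af 02 55 3c
[2] 0x1f->0x15 len=4 : 77 3d 22 20
[3] 0x1a->0x04 len=6 : 02 55 3c 13 34 77
[4] 0x01->0x12 len=7 : 6a a7 e8 02 55 3c 13
query mem[0x18]=0x13, mem[0x00]=0x65, mem[0x1a]=0x02, mem[0x1c]=0x3c

MEM[0x18,0x00,0x1a,0x1c] = 13 65 02 3c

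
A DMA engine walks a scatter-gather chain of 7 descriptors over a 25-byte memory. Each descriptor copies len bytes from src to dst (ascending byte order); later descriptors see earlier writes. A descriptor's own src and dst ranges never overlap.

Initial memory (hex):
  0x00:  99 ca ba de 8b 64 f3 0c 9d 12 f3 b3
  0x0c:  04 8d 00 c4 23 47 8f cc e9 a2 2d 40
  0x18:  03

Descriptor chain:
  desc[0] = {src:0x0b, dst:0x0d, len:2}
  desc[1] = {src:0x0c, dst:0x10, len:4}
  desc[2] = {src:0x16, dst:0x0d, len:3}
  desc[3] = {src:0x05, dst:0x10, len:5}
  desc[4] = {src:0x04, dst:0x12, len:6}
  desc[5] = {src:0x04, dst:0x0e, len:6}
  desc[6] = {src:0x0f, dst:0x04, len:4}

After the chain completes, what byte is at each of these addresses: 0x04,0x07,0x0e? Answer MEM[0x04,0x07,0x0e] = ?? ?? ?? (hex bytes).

MEM[0x04,0x07,0x0e] = 64 9d 8b

#0 dst[0x0d+2] := {0xb3,0x04}
#1 dst[0x10+4] := {0x04,0xb3,0x04,0xc4}
#2 dst[0x0d+3] := {0x2d,0x40,0x03}
#3 dst[0x10+5] := {0x64,0xf3,0x0c,0x9d,0x12}
#4 dst[0x12+6] := {0x8b,0x64,0xf3,0x0c,0x9d,0x12}
#5 dst[0x0e+6] := {0x8b,0x64,0xf3,0x0c,0x9d,0x12}
#6 dst[0x04+4] := {0x64,0xf3,0x0c,0x9d}
query mem[0x04]=0x64, mem[0x07]=0x9d, mem[0x0e]=0x8b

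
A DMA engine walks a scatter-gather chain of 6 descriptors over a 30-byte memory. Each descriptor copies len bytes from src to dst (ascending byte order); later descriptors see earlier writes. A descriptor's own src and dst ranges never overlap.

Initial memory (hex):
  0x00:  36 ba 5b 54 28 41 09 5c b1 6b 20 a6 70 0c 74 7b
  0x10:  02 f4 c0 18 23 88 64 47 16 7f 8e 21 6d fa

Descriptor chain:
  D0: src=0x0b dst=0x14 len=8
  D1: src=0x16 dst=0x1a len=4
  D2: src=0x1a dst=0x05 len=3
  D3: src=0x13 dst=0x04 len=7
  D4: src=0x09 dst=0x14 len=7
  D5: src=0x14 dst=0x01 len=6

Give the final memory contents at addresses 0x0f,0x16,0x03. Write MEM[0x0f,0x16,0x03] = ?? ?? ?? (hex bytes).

MEM[0x0f,0x16,0x03] = 7b a6 a6

#0 dst[0x14+8] := {0xa6,0x70,0x0c,0x74,0x7b,0x02,0xf4,0xc0}
#1 dst[0x1a+4] := {0x0c,0x74,0x7b,0x02}
#2 dst[0x05+3] := {0x0c,0x74,0x7b}
#3 dst[0x04+7] := {0x18,0xa6,0x70,0x0c,0x74,0x7b,0x02}
#4 dst[0x14+7] := {0x7b,0x02,0xa6,0x70,0x0c,0x74,0x7b}
#5 dst[0x01+6] := {0x7b,0x02,0xa6,0x70,0x0c,0x74}
query mem[0x0f]=0x7b, mem[0x16]=0xa6, mem[0x03]=0xa6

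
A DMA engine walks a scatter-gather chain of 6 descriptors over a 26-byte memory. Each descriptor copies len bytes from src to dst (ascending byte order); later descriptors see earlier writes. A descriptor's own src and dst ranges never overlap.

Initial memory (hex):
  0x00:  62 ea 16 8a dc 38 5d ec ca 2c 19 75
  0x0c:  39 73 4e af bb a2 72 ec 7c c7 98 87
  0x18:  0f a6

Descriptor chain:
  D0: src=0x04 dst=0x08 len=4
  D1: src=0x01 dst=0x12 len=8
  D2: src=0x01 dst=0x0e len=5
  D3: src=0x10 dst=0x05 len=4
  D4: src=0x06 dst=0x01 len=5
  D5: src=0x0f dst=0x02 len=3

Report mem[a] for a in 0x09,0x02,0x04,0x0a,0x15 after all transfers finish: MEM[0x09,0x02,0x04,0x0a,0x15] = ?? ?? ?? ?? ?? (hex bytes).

  after D0: wrote 4B at 0x08 = dc385dec
  after D1: wrote 8B at 0x12 = ea168adc385decdc
  after D2: wrote 5B at 0x0e = ea168adc38
  after D3: wrote 4B at 0x05 = 8adc3816
  after D4: wrote 5B at 0x01 = dc3816385d
  after D5: wrote 3B at 0x02 = 168adc
query mem[0x09]=0x38, mem[0x02]=0x16, mem[0x04]=0xdc, mem[0x0a]=0x5d, mem[0x15]=0xdc

MEM[0x09,0x02,0x04,0x0a,0x15] = 38 16 dc 5d dc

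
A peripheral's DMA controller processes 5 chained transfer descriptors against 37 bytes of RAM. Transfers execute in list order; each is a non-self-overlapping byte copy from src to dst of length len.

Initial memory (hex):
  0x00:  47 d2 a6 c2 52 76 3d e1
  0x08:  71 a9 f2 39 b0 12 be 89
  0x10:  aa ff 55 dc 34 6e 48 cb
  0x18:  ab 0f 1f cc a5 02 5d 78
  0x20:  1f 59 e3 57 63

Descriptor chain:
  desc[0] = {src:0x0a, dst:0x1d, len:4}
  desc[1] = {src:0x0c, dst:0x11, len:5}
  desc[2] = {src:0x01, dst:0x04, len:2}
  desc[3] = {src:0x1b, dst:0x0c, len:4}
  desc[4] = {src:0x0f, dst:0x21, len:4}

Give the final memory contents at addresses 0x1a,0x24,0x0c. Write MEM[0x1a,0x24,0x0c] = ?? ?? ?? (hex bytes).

D0: mem[0x1d..0x20] <- [f2 39 b0 12]
D1: mem[0x11..0x15] <- [b0 12 be 89 aa]
D2: mem[0x04..0x05] <- [d2 a6]
D3: mem[0x0c..0x0f] <- [cc a5 f2 39]
D4: mem[0x21..0x24] <- [39 aa b0 12]
query mem[0x1a]=0x1f, mem[0x24]=0x12, mem[0x0c]=0xcc

MEM[0x1a,0x24,0x0c] = 1f 12 cc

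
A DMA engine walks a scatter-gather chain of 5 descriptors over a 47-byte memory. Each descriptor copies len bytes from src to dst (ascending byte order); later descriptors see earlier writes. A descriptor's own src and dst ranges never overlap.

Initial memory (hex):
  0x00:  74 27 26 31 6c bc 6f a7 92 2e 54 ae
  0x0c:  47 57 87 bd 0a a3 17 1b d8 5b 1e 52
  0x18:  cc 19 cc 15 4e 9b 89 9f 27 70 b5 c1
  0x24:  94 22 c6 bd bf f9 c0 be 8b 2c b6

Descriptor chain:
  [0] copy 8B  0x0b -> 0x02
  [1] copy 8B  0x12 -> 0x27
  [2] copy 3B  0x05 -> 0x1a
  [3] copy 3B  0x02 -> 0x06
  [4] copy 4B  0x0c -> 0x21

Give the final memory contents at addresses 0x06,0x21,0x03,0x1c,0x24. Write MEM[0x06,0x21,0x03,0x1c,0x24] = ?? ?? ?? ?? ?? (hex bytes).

MEM[0x06,0x21,0x03,0x1c,0x24] = ae 47 47 0a bd

[0] 0x0b->0x02 len=8 : ae 47 57 87 bd 0a a3 17
[1] 0x12->0x27 len=8 : 17 1b d8 5b 1e 52 cc 19
[2] 0x05->0x1a len=3 : 87 bd 0a
[3] 0x02->0x06 len=3 : ae 47 57
[4] 0x0c->0x21 len=4 : 47 57 87 bd
query mem[0x06]=0xae, mem[0x21]=0x47, mem[0x03]=0x47, mem[0x1c]=0x0a, mem[0x24]=0xbd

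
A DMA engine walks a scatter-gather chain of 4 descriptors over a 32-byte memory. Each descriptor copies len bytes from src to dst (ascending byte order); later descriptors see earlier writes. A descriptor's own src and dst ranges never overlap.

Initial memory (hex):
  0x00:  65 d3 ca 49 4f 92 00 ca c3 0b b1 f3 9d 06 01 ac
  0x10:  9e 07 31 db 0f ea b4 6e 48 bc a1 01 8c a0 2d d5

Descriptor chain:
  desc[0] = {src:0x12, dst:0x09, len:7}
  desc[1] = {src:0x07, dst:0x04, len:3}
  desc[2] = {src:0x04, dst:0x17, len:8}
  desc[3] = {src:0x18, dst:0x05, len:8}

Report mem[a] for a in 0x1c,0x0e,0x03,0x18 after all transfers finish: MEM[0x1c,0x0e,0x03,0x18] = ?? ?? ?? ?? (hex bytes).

MEM[0x1c,0x0e,0x03,0x18] = 31 6e 49 c3

#0 dst[0x09+7] := {0x31,0xdb,0x0f,0xea,0xb4,0x6e,0x48}
#1 dst[0x04+3] := {0xca,0xc3,0x31}
#2 dst[0x17+8] := {0xca,0xc3,0x31,0xca,0xc3,0x31,0xdb,0x0f}
#3 dst[0x05+8] := {0xc3,0x31,0xca,0xc3,0x31,0xdb,0x0f,0xd5}
query mem[0x1c]=0x31, mem[0x0e]=0x6e, mem[0x03]=0x49, mem[0x18]=0xc3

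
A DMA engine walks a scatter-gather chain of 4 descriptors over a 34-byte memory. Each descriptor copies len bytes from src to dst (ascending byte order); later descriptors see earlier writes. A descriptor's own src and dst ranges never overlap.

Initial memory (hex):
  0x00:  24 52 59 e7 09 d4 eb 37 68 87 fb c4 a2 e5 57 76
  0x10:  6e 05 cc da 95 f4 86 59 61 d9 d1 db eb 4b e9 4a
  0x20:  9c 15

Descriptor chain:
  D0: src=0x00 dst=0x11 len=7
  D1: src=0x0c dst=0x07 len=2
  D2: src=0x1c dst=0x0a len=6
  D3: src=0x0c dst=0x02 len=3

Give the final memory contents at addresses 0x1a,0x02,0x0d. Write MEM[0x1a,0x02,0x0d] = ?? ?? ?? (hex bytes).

MEM[0x1a,0x02,0x0d] = d1 e9 4a

[0] 0x00->0x11 len=7 : 24 52 59 e7 09 d4 eb
[1] 0x0c->0x07 len=2 : a2 e5
[2] 0x1c->0x0a len=6 : eb 4b e9 4a 9c 15
[3] 0x0c->0x02 len=3 : e9 4a 9c
query mem[0x1a]=0xd1, mem[0x02]=0xe9, mem[0x0d]=0x4a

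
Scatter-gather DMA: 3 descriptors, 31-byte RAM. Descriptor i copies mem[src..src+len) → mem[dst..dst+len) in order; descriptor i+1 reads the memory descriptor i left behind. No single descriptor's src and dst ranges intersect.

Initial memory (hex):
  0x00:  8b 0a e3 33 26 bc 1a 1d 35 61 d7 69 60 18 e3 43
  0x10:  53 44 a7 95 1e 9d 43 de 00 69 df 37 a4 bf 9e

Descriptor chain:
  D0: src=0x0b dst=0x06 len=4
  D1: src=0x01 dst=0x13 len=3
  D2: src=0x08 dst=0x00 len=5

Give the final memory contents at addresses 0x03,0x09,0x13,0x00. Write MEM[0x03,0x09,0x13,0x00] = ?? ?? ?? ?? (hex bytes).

MEM[0x03,0x09,0x13,0x00] = 69 e3 0a 18

[0] 0x0b->0x06 len=4 : 69 60 18 e3
[1] 0x01->0x13 len=3 : 0a e3 33
[2] 0x08->0x00 len=5 : 18 e3 d7 69 60
query mem[0x03]=0x69, mem[0x09]=0xe3, mem[0x13]=0x0a, mem[0x00]=0x18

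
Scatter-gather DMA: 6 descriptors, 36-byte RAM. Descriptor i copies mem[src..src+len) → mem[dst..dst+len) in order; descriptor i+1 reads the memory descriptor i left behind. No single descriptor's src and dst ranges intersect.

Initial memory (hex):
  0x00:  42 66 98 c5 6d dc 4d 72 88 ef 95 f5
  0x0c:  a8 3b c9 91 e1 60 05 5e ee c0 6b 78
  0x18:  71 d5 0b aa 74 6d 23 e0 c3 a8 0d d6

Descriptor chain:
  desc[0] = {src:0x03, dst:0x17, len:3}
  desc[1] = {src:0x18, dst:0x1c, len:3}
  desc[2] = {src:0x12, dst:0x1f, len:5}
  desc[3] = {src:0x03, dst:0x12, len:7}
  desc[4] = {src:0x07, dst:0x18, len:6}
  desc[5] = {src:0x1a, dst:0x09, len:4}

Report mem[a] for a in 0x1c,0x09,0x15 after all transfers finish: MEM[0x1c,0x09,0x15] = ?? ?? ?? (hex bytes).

#0 dst[0x17+3] := {0xc5,0x6d,0xdc}
#1 dst[0x1c+3] := {0x6d,0xdc,0x0b}
#2 dst[0x1f+5] := {0x05,0x5e,0xee,0xc0,0x6b}
#3 dst[0x12+7] := {0xc5,0x6d,0xdc,0x4d,0x72,0x88,0xef}
#4 dst[0x18+6] := {0x72,0x88,0xef,0x95,0xf5,0xa8}
#5 dst[0x09+4] := {0xef,0x95,0xf5,0xa8}
query mem[0x1c]=0xf5, mem[0x09]=0xef, mem[0x15]=0x4d

MEM[0x1c,0x09,0x15] = f5 ef 4d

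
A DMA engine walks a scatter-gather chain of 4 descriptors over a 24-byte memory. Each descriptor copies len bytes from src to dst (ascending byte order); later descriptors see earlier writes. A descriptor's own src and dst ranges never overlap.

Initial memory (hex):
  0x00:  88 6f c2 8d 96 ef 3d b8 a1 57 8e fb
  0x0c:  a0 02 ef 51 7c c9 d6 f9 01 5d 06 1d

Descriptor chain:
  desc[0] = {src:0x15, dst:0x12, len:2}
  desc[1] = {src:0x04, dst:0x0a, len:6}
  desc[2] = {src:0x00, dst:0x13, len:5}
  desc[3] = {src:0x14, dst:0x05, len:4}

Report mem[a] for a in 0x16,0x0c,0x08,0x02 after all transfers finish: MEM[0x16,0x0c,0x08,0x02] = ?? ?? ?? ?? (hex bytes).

D0: mem[0x12..0x13] <- [5d 06]
D1: mem[0x0a..0x0f] <- [96 ef 3d b8 a1 57]
D2: mem[0x13..0x17] <- [88 6f c2 8d 96]
D3: mem[0x05..0x08] <- [6f c2 8d 96]
query mem[0x16]=0x8d, mem[0x0c]=0x3d, mem[0x08]=0x96, mem[0x02]=0xc2

MEM[0x16,0x0c,0x08,0x02] = 8d 3d 96 c2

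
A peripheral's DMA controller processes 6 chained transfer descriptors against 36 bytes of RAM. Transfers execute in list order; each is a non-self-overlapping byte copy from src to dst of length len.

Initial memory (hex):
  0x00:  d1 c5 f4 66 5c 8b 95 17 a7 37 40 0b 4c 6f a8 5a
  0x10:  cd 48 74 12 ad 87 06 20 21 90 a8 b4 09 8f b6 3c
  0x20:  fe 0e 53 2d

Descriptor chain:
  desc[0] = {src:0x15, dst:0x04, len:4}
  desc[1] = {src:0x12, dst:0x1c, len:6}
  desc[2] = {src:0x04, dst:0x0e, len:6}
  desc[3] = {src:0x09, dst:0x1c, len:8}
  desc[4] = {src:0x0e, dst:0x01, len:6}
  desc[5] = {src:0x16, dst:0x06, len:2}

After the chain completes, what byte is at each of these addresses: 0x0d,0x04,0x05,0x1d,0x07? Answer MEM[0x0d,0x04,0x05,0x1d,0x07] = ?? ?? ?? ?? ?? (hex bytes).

MEM[0x0d,0x04,0x05,0x1d,0x07] = 6f 21 a7 40 20

#0 dst[0x04+4] := {0x87,0x06,0x20,0x21}
#1 dst[0x1c+6] := {0x74,0x12,0xad,0x87,0x06,0x20}
#2 dst[0x0e+6] := {0x87,0x06,0x20,0x21,0xa7,0x37}
#3 dst[0x1c+8] := {0x37,0x40,0x0b,0x4c,0x6f,0x87,0x06,0x20}
#4 dst[0x01+6] := {0x87,0x06,0x20,0x21,0xa7,0x37}
#5 dst[0x06+2] := {0x06,0x20}
query mem[0x0d]=0x6f, mem[0x04]=0x21, mem[0x05]=0xa7, mem[0x1d]=0x40, mem[0x07]=0x20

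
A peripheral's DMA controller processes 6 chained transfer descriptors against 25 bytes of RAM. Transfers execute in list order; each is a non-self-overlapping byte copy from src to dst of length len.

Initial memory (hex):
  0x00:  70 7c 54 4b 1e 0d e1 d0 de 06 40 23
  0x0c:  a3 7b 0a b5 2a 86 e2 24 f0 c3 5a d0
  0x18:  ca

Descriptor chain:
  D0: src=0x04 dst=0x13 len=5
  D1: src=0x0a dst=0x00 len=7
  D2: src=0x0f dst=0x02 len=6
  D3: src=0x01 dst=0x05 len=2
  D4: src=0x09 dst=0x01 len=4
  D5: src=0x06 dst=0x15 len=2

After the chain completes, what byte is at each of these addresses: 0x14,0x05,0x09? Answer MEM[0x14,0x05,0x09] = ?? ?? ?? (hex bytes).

MEM[0x14,0x05,0x09] = 0d 23 06

[0] 0x04->0x13 len=5 : 1e 0d e1 d0 de
[1] 0x0a->0x00 len=7 : 40 23 a3 7b 0a b5 2a
[2] 0x0f->0x02 len=6 : b5 2a 86 e2 1e 0d
[3] 0x01->0x05 len=2 : 23 b5
[4] 0x09->0x01 len=4 : 06 40 23 a3
[5] 0x06->0x15 len=2 : b5 0d
query mem[0x14]=0x0d, mem[0x05]=0x23, mem[0x09]=0x06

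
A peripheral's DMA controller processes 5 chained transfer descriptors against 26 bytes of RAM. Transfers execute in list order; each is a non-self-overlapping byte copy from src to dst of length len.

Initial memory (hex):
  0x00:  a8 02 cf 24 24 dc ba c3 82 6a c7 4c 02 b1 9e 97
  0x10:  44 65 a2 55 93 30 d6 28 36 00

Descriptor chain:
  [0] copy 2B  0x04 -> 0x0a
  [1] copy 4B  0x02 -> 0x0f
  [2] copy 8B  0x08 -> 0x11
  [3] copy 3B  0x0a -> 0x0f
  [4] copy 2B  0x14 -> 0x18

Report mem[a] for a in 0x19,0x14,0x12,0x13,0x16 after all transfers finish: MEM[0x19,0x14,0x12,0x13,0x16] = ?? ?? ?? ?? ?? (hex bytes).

MEM[0x19,0x14,0x12,0x13,0x16] = 02 dc 6a 24 b1

D0: mem[0x0a..0x0b] <- [24 dc]
D1: mem[0x0f..0x12] <- [cf 24 24 dc]
D2: mem[0x11..0x18] <- [82 6a 24 dc 02 b1 9e cf]
D3: mem[0x0f..0x11] <- [24 dc 02]
D4: mem[0x18..0x19] <- [dc 02]
query mem[0x19]=0x02, mem[0x14]=0xdc, mem[0x12]=0x6a, mem[0x13]=0x24, mem[0x16]=0xb1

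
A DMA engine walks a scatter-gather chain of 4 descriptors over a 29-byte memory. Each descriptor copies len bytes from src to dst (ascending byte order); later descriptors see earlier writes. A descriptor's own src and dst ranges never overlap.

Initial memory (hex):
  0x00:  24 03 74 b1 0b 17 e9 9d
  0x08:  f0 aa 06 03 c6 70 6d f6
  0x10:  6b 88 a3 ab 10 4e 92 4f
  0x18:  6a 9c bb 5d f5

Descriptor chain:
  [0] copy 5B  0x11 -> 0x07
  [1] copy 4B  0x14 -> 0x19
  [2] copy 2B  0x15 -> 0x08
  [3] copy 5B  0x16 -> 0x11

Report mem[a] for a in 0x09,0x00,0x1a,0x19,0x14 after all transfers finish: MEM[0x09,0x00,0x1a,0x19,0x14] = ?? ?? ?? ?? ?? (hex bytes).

MEM[0x09,0x00,0x1a,0x19,0x14] = 92 24 4e 10 10

  after D0: wrote 5B at 0x07 = 88a3ab104e
  after D1: wrote 4B at 0x19 = 104e924f
  after D2: wrote 2B at 0x08 = 4e92
  after D3: wrote 5B at 0x11 = 924f6a104e
query mem[0x09]=0x92, mem[0x00]=0x24, mem[0x1a]=0x4e, mem[0x19]=0x10, mem[0x14]=0x10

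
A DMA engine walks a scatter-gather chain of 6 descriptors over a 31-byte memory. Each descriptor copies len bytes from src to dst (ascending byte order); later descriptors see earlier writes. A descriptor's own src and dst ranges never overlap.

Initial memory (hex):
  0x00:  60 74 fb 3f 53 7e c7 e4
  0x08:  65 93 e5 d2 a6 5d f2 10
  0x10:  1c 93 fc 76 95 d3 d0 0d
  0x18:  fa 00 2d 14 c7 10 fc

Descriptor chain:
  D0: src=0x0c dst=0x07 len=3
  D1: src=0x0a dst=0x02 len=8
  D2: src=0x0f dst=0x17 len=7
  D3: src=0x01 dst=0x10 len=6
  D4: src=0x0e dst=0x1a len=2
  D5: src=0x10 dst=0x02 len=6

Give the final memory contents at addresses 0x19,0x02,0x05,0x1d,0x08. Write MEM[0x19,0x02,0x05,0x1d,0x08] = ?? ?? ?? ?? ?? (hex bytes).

[0] 0x0c->0x07 len=3 : a6 5d f2
[1] 0x0a->0x02 len=8 : e5 d2 a6 5d f2 10 1c 93
[2] 0x0f->0x17 len=7 : 10 1c 93 fc 76 95 d3
[3] 0x01->0x10 len=6 : 74 e5 d2 a6 5d f2
[4] 0x0e->0x1a len=2 : f2 10
[5] 0x10->0x02 len=6 : 74 e5 d2 a6 5d f2
query mem[0x19]=0x93, mem[0x02]=0x74, mem[0x05]=0xa6, mem[0x1d]=0xd3, mem[0x08]=0x1c

MEM[0x19,0x02,0x05,0x1d,0x08] = 93 74 a6 d3 1c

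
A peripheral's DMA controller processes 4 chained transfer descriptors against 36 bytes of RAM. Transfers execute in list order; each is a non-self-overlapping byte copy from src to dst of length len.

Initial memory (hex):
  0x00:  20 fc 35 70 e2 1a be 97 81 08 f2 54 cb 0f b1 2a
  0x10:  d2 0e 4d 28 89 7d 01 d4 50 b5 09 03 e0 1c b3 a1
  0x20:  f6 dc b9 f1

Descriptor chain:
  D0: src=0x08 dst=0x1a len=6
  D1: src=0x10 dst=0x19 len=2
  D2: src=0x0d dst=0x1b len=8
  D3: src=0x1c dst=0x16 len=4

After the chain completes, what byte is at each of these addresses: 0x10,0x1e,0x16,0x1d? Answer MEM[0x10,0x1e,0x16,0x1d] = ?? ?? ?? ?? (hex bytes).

[0] 0x08->0x1a len=6 : 81 08 f2 54 cb 0f
[1] 0x10->0x19 len=2 : d2 0e
[2] 0x0d->0x1b len=8 : 0f b1 2a d2 0e 4d 28 89
[3] 0x1c->0x16 len=4 : b1 2a d2 0e
query mem[0x10]=0xd2, mem[0x1e]=0xd2, mem[0x16]=0xb1, mem[0x1d]=0x2a

MEM[0x10,0x1e,0x16,0x1d] = d2 d2 b1 2a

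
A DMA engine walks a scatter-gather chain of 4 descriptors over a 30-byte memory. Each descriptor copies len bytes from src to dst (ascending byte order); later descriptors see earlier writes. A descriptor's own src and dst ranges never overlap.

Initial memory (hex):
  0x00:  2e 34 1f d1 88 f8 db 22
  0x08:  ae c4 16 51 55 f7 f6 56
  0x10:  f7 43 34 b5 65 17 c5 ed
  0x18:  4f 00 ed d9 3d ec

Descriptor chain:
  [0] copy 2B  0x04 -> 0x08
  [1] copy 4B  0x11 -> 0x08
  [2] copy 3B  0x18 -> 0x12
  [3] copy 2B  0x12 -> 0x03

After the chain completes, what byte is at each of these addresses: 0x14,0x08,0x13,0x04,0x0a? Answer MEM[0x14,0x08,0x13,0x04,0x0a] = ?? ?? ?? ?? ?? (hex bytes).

MEM[0x14,0x08,0x13,0x04,0x0a] = ed 43 00 00 b5

  after D0: wrote 2B at 0x08 = 88f8
  after D1: wrote 4B at 0x08 = 4334b565
  after D2: wrote 3B at 0x12 = 4f00ed
  after D3: wrote 2B at 0x03 = 4f00
query mem[0x14]=0xed, mem[0x08]=0x43, mem[0x13]=0x00, mem[0x04]=0x00, mem[0x0a]=0xb5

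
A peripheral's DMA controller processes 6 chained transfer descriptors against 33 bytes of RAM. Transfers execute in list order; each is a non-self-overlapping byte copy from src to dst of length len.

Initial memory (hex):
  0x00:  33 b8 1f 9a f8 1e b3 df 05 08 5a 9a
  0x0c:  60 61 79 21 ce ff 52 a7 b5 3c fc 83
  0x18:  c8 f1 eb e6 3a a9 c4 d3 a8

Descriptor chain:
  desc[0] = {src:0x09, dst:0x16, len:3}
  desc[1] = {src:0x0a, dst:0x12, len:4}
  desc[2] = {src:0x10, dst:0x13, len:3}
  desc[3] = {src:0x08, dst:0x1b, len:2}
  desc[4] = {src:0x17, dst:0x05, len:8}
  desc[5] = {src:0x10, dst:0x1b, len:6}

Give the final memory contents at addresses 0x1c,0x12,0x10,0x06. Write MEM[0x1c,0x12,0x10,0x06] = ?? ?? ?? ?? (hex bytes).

MEM[0x1c,0x12,0x10,0x06] = ff 5a ce 9a

#0 dst[0x16+3] := {0x08,0x5a,0x9a}
#1 dst[0x12+4] := {0x5a,0x9a,0x60,0x61}
#2 dst[0x13+3] := {0xce,0xff,0x5a}
#3 dst[0x1b+2] := {0x05,0x08}
#4 dst[0x05+8] := {0x5a,0x9a,0xf1,0xeb,0x05,0x08,0xa9,0xc4}
#5 dst[0x1b+6] := {0xce,0xff,0x5a,0xce,0xff,0x5a}
query mem[0x1c]=0xff, mem[0x12]=0x5a, mem[0x10]=0xce, mem[0x06]=0x9a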